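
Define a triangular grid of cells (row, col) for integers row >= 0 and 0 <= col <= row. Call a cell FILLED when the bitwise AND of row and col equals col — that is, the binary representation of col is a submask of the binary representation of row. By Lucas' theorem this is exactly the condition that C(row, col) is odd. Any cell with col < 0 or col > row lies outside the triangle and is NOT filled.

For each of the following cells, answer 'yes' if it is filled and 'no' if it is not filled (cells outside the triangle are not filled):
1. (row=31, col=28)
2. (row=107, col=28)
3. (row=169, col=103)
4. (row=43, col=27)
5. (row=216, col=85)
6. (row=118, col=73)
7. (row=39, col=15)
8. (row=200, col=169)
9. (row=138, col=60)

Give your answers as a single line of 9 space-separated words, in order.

Answer: yes no no no no no no no no

Derivation:
(31,28): row=0b11111, col=0b11100, row AND col = 0b11100 = 28; 28 == 28 -> filled
(107,28): row=0b1101011, col=0b11100, row AND col = 0b1000 = 8; 8 != 28 -> empty
(169,103): row=0b10101001, col=0b1100111, row AND col = 0b100001 = 33; 33 != 103 -> empty
(43,27): row=0b101011, col=0b11011, row AND col = 0b1011 = 11; 11 != 27 -> empty
(216,85): row=0b11011000, col=0b1010101, row AND col = 0b1010000 = 80; 80 != 85 -> empty
(118,73): row=0b1110110, col=0b1001001, row AND col = 0b1000000 = 64; 64 != 73 -> empty
(39,15): row=0b100111, col=0b1111, row AND col = 0b111 = 7; 7 != 15 -> empty
(200,169): row=0b11001000, col=0b10101001, row AND col = 0b10001000 = 136; 136 != 169 -> empty
(138,60): row=0b10001010, col=0b111100, row AND col = 0b1000 = 8; 8 != 60 -> empty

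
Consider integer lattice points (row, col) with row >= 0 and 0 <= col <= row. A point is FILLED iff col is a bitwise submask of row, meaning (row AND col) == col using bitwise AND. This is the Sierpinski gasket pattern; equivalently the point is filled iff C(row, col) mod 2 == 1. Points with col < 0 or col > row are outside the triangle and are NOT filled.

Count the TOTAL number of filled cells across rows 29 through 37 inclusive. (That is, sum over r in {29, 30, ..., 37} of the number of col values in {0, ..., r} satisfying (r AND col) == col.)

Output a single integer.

r29=11101 pc4: +16 =16
r30=11110 pc4: +16 =32
r31=11111 pc5: +32 =64
r32=100000 pc1: +2 =66
r33=100001 pc2: +4 =70
r34=100010 pc2: +4 =74
r35=100011 pc3: +8 =82
r36=100100 pc2: +4 =86
r37=100101 pc3: +8 =94

Answer: 94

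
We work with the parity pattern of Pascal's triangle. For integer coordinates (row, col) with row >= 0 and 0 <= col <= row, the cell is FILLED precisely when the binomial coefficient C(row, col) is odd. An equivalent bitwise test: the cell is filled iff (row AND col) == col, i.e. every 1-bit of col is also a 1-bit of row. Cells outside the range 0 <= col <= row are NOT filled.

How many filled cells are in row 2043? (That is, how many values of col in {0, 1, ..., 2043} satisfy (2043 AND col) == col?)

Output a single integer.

Answer: 1024

Derivation:
2043 in binary = 11111111011
popcount(2043) = number of 1-bits in 11111111011 = 10
A col c satisfies (2043 AND c) == c iff every set bit of c is also set in 2043; each of the 10 set bits of 2043 can independently be on or off in c.
count = 2^10 = 1024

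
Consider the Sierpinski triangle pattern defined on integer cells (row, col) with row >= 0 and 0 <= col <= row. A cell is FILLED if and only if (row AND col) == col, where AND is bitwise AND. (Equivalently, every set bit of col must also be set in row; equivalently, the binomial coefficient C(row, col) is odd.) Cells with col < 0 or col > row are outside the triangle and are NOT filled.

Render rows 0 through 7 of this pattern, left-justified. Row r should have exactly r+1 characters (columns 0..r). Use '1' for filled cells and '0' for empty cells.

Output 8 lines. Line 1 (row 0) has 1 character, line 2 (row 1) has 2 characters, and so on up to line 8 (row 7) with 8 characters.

Answer: 1
11
101
1111
10001
110011
1010101
11111111

Derivation:
r0=0: 1
r1=1: 11
r2=10: 101
r3=11: 1111
r4=100: 10001
r5=101: 110011
r6=110: 1010101
r7=111: 11111111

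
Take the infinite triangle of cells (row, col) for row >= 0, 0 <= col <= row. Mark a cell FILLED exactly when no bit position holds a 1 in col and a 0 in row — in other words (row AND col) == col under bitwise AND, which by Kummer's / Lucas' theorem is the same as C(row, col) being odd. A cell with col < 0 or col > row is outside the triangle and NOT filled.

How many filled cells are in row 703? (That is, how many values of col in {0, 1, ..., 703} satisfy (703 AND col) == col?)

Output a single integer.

Answer: 256

Derivation:
703 in binary = 1010111111
popcount(703) = number of 1-bits in 1010111111 = 8
A col c satisfies (703 AND c) == c iff every set bit of c is also set in 703; each of the 8 set bits of 703 can independently be on or off in c.
count = 2^8 = 256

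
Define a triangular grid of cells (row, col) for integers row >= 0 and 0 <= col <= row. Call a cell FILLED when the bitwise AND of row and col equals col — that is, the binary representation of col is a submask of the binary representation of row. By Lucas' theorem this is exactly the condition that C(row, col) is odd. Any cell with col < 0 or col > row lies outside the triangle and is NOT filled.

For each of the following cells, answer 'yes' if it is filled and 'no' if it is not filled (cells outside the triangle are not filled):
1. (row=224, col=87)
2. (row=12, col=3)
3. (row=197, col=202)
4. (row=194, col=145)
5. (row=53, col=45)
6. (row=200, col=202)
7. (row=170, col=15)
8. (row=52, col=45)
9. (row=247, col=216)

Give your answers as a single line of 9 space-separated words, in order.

(224,87): row=0b11100000, col=0b1010111, row AND col = 0b1000000 = 64; 64 != 87 -> empty
(12,3): row=0b1100, col=0b11, row AND col = 0b0 = 0; 0 != 3 -> empty
(197,202): col outside [0, 197] -> not filled
(194,145): row=0b11000010, col=0b10010001, row AND col = 0b10000000 = 128; 128 != 145 -> empty
(53,45): row=0b110101, col=0b101101, row AND col = 0b100101 = 37; 37 != 45 -> empty
(200,202): col outside [0, 200] -> not filled
(170,15): row=0b10101010, col=0b1111, row AND col = 0b1010 = 10; 10 != 15 -> empty
(52,45): row=0b110100, col=0b101101, row AND col = 0b100100 = 36; 36 != 45 -> empty
(247,216): row=0b11110111, col=0b11011000, row AND col = 0b11010000 = 208; 208 != 216 -> empty

Answer: no no no no no no no no no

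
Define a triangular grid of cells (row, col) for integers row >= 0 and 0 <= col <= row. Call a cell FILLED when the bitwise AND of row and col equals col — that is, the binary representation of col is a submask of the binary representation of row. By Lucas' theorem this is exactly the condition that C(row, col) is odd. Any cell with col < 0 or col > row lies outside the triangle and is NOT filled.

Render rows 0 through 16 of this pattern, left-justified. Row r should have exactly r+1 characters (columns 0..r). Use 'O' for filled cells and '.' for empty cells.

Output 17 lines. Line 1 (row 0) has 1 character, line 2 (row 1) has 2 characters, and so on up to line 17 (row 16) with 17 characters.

r0=0: O
r1=1: OO
r2=10: O.O
r3=11: OOOO
r4=100: O...O
r5=101: OO..OO
r6=110: O.O.O.O
r7=111: OOOOOOOO
r8=1000: O.......O
r9=1001: OO......OO
r10=1010: O.O.....O.O
r11=1011: OOOO....OOOO
r12=1100: O...O...O...O
r13=1101: OO..OO..OO..OO
r14=1110: O.O.O.O.O.O.O.O
r15=1111: OOOOOOOOOOOOOOOO
r16=10000: O...............O

Answer: O
OO
O.O
OOOO
O...O
OO..OO
O.O.O.O
OOOOOOOO
O.......O
OO......OO
O.O.....O.O
OOOO....OOOO
O...O...O...O
OO..OO..OO..OO
O.O.O.O.O.O.O.O
OOOOOOOOOOOOOOOO
O...............O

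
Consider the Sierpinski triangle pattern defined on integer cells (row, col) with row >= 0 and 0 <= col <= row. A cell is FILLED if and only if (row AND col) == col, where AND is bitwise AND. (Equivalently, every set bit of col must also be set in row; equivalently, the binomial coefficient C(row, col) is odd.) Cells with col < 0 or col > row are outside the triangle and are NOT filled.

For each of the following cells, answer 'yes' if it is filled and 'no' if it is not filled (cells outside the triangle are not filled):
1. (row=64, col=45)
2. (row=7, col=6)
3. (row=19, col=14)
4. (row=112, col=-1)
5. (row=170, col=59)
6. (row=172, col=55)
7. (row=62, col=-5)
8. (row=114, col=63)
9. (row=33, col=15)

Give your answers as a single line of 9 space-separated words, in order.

(64,45): row=0b1000000, col=0b101101, row AND col = 0b0 = 0; 0 != 45 -> empty
(7,6): row=0b111, col=0b110, row AND col = 0b110 = 6; 6 == 6 -> filled
(19,14): row=0b10011, col=0b1110, row AND col = 0b10 = 2; 2 != 14 -> empty
(112,-1): col outside [0, 112] -> not filled
(170,59): row=0b10101010, col=0b111011, row AND col = 0b101010 = 42; 42 != 59 -> empty
(172,55): row=0b10101100, col=0b110111, row AND col = 0b100100 = 36; 36 != 55 -> empty
(62,-5): col outside [0, 62] -> not filled
(114,63): row=0b1110010, col=0b111111, row AND col = 0b110010 = 50; 50 != 63 -> empty
(33,15): row=0b100001, col=0b1111, row AND col = 0b1 = 1; 1 != 15 -> empty

Answer: no yes no no no no no no no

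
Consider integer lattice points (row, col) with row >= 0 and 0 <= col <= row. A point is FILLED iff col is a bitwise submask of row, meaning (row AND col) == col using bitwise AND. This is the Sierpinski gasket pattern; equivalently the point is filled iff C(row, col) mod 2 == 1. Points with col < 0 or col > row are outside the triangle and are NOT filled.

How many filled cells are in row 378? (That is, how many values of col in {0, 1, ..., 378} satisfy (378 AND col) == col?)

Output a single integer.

378 in binary = 101111010
popcount(378) = number of 1-bits in 101111010 = 6
A col c satisfies (378 AND c) == c iff every set bit of c is also set in 378; each of the 6 set bits of 378 can independently be on or off in c.
count = 2^6 = 64

Answer: 64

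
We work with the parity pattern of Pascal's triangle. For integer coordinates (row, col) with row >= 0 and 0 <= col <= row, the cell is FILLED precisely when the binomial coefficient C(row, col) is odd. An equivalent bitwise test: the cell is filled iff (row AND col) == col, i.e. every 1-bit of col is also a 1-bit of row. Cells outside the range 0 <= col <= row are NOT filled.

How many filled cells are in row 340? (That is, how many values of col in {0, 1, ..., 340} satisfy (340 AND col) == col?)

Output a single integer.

340 in binary = 101010100
popcount(340) = number of 1-bits in 101010100 = 4
A col c satisfies (340 AND c) == c iff every set bit of c is also set in 340; each of the 4 set bits of 340 can independently be on or off in c.
count = 2^4 = 16

Answer: 16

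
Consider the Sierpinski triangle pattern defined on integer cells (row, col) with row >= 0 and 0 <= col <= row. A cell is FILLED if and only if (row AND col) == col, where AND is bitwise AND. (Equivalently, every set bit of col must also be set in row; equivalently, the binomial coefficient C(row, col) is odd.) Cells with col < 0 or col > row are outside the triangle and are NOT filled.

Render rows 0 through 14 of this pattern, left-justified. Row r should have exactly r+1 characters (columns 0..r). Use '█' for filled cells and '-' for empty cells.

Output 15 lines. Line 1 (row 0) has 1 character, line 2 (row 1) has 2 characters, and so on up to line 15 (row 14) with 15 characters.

Answer: █
██
█-█
████
█---█
██--██
█-█-█-█
████████
█-------█
██------██
█-█-----█-█
████----████
█---█---█---█
██--██--██--██
█-█-█-█-█-█-█-█

Derivation:
r0=0: █
r1=1: ██
r2=10: █-█
r3=11: ████
r4=100: █---█
r5=101: ██--██
r6=110: █-█-█-█
r7=111: ████████
r8=1000: █-------█
r9=1001: ██------██
r10=1010: █-█-----█-█
r11=1011: ████----████
r12=1100: █---█---█---█
r13=1101: ██--██--██--██
r14=1110: █-█-█-█-█-█-█-█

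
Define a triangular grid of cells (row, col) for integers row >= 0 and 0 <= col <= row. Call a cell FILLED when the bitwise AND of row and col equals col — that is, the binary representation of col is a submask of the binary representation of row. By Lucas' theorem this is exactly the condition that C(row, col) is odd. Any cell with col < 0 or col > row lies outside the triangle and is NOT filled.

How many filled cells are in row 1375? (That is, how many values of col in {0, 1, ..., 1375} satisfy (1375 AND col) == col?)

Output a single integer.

Answer: 256

Derivation:
1375 in binary = 10101011111
popcount(1375) = number of 1-bits in 10101011111 = 8
A col c satisfies (1375 AND c) == c iff every set bit of c is also set in 1375; each of the 8 set bits of 1375 can independently be on or off in c.
count = 2^8 = 256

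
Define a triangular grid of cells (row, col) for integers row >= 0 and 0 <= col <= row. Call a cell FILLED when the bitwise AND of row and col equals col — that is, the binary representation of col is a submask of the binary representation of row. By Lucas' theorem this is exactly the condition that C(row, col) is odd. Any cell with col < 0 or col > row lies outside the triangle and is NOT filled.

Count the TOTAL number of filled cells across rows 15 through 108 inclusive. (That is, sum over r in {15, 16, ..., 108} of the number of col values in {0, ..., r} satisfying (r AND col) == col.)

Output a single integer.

Answer: 1346

Derivation:
r15=1111 pc4: +16 =16
r16=10000 pc1: +2 =18
r17=10001 pc2: +4 =22
r18=10010 pc2: +4 =26
r19=10011 pc3: +8 =34
r20=10100 pc2: +4 =38
r21=10101 pc3: +8 =46
r22=10110 pc3: +8 =54
r23=10111 pc4: +16 =70
r24=11000 pc2: +4 =74
r25=11001 pc3: +8 =82
r26=11010 pc3: +8 =90
r27=11011 pc4: +16 =106
r28=11100 pc3: +8 =114
r29=11101 pc4: +16 =130
r30=11110 pc4: +16 =146
r31=11111 pc5: +32 =178
r32=100000 pc1: +2 =180
r33=100001 pc2: +4 =184
r34=100010 pc2: +4 =188
r35=100011 pc3: +8 =196
r36=100100 pc2: +4 =200
r37=100101 pc3: +8 =208
r38=100110 pc3: +8 =216
r39=100111 pc4: +16 =232
r40=101000 pc2: +4 =236
r41=101001 pc3: +8 =244
r42=101010 pc3: +8 =252
r43=101011 pc4: +16 =268
r44=101100 pc3: +8 =276
r45=101101 pc4: +16 =292
r46=101110 pc4: +16 =308
r47=101111 pc5: +32 =340
r48=110000 pc2: +4 =344
r49=110001 pc3: +8 =352
r50=110010 pc3: +8 =360
r51=110011 pc4: +16 =376
r52=110100 pc3: +8 =384
r53=110101 pc4: +16 =400
r54=110110 pc4: +16 =416
r55=110111 pc5: +32 =448
r56=111000 pc3: +8 =456
r57=111001 pc4: +16 =472
r58=111010 pc4: +16 =488
r59=111011 pc5: +32 =520
r60=111100 pc4: +16 =536
r61=111101 pc5: +32 =568
r62=111110 pc5: +32 =600
r63=111111 pc6: +64 =664
r64=1000000 pc1: +2 =666
r65=1000001 pc2: +4 =670
r66=1000010 pc2: +4 =674
r67=1000011 pc3: +8 =682
r68=1000100 pc2: +4 =686
r69=1000101 pc3: +8 =694
r70=1000110 pc3: +8 =702
r71=1000111 pc4: +16 =718
r72=1001000 pc2: +4 =722
r73=1001001 pc3: +8 =730
r74=1001010 pc3: +8 =738
r75=1001011 pc4: +16 =754
r76=1001100 pc3: +8 =762
r77=1001101 pc4: +16 =778
r78=1001110 pc4: +16 =794
r79=1001111 pc5: +32 =826
r80=1010000 pc2: +4 =830
r81=1010001 pc3: +8 =838
r82=1010010 pc3: +8 =846
r83=1010011 pc4: +16 =862
r84=1010100 pc3: +8 =870
r85=1010101 pc4: +16 =886
r86=1010110 pc4: +16 =902
r87=1010111 pc5: +32 =934
r88=1011000 pc3: +8 =942
r89=1011001 pc4: +16 =958
r90=1011010 pc4: +16 =974
r91=1011011 pc5: +32 =1006
r92=1011100 pc4: +16 =1022
r93=1011101 pc5: +32 =1054
r94=1011110 pc5: +32 =1086
r95=1011111 pc6: +64 =1150
r96=1100000 pc2: +4 =1154
r97=1100001 pc3: +8 =1162
r98=1100010 pc3: +8 =1170
r99=1100011 pc4: +16 =1186
r100=1100100 pc3: +8 =1194
r101=1100101 pc4: +16 =1210
r102=1100110 pc4: +16 =1226
r103=1100111 pc5: +32 =1258
r104=1101000 pc3: +8 =1266
r105=1101001 pc4: +16 =1282
r106=1101010 pc4: +16 =1298
r107=1101011 pc5: +32 =1330
r108=1101100 pc4: +16 =1346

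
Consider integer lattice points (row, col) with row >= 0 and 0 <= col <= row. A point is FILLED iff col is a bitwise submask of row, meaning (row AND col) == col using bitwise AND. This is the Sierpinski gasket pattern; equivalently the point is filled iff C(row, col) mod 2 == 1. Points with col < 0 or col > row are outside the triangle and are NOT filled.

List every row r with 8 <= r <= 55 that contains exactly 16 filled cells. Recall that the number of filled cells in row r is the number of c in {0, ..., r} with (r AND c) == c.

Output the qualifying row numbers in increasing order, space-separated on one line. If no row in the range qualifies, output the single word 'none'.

Row r has 2^popcount(r) filled cells, so we need popcount(r) = log2(16) = 4.
Scan r = 8..55 and keep those with exactly 4 one-bits:
r=8=1000 popcount=1 -> skip
r=9=1001 popcount=2 -> skip
r=10=1010 popcount=2 -> skip
r=11=1011 popcount=3 -> skip
r=12=1100 popcount=2 -> skip
r=13=1101 popcount=3 -> skip
r=14=1110 popcount=3 -> skip
r=15=1111 popcount=4 -> KEEP
r=16=10000 popcount=1 -> skip
r=17=10001 popcount=2 -> skip
r=18=10010 popcount=2 -> skip
r=19=10011 popcount=3 -> skip
r=20=10100 popcount=2 -> skip
r=21=10101 popcount=3 -> skip
r=22=10110 popcount=3 -> skip
r=23=10111 popcount=4 -> KEEP
r=24=11000 popcount=2 -> skip
r=25=11001 popcount=3 -> skip
r=26=11010 popcount=3 -> skip
r=27=11011 popcount=4 -> KEEP
r=28=11100 popcount=3 -> skip
r=29=11101 popcount=4 -> KEEP
r=30=11110 popcount=4 -> KEEP
r=31=11111 popcount=5 -> skip
r=32=100000 popcount=1 -> skip
r=33=100001 popcount=2 -> skip
r=34=100010 popcount=2 -> skip
r=35=100011 popcount=3 -> skip
r=36=100100 popcount=2 -> skip
r=37=100101 popcount=3 -> skip
r=38=100110 popcount=3 -> skip
r=39=100111 popcount=4 -> KEEP
r=40=101000 popcount=2 -> skip
r=41=101001 popcount=3 -> skip
r=42=101010 popcount=3 -> skip
r=43=101011 popcount=4 -> KEEP
r=44=101100 popcount=3 -> skip
r=45=101101 popcount=4 -> KEEP
r=46=101110 popcount=4 -> KEEP
r=47=101111 popcount=5 -> skip
r=48=110000 popcount=2 -> skip
r=49=110001 popcount=3 -> skip
r=50=110010 popcount=3 -> skip
r=51=110011 popcount=4 -> KEEP
r=52=110100 popcount=3 -> skip
r=53=110101 popcount=4 -> KEEP
r=54=110110 popcount=4 -> KEEP
r=55=110111 popcount=5 -> skip
Kept rows: 15 23 27 29 30 39 43 45 46 51 53 54

Answer: 15 23 27 29 30 39 43 45 46 51 53 54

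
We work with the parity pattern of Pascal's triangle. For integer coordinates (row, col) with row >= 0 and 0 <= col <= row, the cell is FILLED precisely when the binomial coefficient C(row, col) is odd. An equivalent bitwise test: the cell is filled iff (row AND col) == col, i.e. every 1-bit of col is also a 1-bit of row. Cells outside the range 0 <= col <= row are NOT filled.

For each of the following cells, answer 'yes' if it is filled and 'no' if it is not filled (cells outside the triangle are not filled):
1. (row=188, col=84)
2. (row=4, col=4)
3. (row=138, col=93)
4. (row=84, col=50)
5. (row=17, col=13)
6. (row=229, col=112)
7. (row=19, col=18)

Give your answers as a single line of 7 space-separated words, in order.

(188,84): row=0b10111100, col=0b1010100, row AND col = 0b10100 = 20; 20 != 84 -> empty
(4,4): row=0b100, col=0b100, row AND col = 0b100 = 4; 4 == 4 -> filled
(138,93): row=0b10001010, col=0b1011101, row AND col = 0b1000 = 8; 8 != 93 -> empty
(84,50): row=0b1010100, col=0b110010, row AND col = 0b10000 = 16; 16 != 50 -> empty
(17,13): row=0b10001, col=0b1101, row AND col = 0b1 = 1; 1 != 13 -> empty
(229,112): row=0b11100101, col=0b1110000, row AND col = 0b1100000 = 96; 96 != 112 -> empty
(19,18): row=0b10011, col=0b10010, row AND col = 0b10010 = 18; 18 == 18 -> filled

Answer: no yes no no no no yes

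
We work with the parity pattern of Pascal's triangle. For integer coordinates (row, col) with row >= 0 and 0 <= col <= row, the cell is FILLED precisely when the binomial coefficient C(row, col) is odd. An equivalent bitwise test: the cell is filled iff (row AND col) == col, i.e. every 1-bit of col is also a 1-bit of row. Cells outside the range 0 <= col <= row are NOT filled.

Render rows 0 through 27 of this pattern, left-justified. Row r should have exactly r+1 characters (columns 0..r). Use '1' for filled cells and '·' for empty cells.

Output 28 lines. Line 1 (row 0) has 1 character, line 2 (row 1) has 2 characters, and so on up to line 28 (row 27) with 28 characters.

r0=0: 1
r1=1: 11
r2=10: 1·1
r3=11: 1111
r4=100: 1···1
r5=101: 11··11
r6=110: 1·1·1·1
r7=111: 11111111
r8=1000: 1·······1
r9=1001: 11······11
r10=1010: 1·1·····1·1
r11=1011: 1111····1111
r12=1100: 1···1···1···1
r13=1101: 11··11··11··11
r14=1110: 1·1·1·1·1·1·1·1
r15=1111: 1111111111111111
r16=10000: 1···············1
r17=10001: 11··············11
r18=10010: 1·1·············1·1
r19=10011: 1111············1111
r20=10100: 1···1···········1···1
r21=10101: 11··11··········11··11
r22=10110: 1·1·1·1·········1·1·1·1
r23=10111: 11111111········11111111
r24=11000: 1·······1·······1·······1
r25=11001: 11······11······11······11
r26=11010: 1·1·····1·1·····1·1·····1·1
r27=11011: 1111····1111····1111····1111

Answer: 1
11
1·1
1111
1···1
11··11
1·1·1·1
11111111
1·······1
11······11
1·1·····1·1
1111····1111
1···1···1···1
11··11··11··11
1·1·1·1·1·1·1·1
1111111111111111
1···············1
11··············11
1·1·············1·1
1111············1111
1···1···········1···1
11··11··········11··11
1·1·1·1·········1·1·1·1
11111111········11111111
1·······1·······1·······1
11······11······11······11
1·1·····1·1·····1·1·····1·1
1111····1111····1111····1111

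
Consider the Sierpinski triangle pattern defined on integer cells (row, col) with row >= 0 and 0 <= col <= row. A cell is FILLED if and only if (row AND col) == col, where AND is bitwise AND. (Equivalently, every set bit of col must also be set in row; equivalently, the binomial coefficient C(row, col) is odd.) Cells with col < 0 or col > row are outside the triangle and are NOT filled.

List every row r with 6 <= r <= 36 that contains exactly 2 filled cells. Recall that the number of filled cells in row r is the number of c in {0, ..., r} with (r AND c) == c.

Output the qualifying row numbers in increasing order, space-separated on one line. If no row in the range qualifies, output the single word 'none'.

Answer: 8 16 32

Derivation:
Row r has 2^popcount(r) filled cells, so we need popcount(r) = log2(2) = 1.
Scan r = 6..36 and keep those with exactly 1 one-bits:
r=6=110 popcount=2 -> skip
r=7=111 popcount=3 -> skip
r=8=1000 popcount=1 -> KEEP
r=9=1001 popcount=2 -> skip
r=10=1010 popcount=2 -> skip
r=11=1011 popcount=3 -> skip
r=12=1100 popcount=2 -> skip
r=13=1101 popcount=3 -> skip
r=14=1110 popcount=3 -> skip
r=15=1111 popcount=4 -> skip
r=16=10000 popcount=1 -> KEEP
r=17=10001 popcount=2 -> skip
r=18=10010 popcount=2 -> skip
r=19=10011 popcount=3 -> skip
r=20=10100 popcount=2 -> skip
r=21=10101 popcount=3 -> skip
r=22=10110 popcount=3 -> skip
r=23=10111 popcount=4 -> skip
r=24=11000 popcount=2 -> skip
r=25=11001 popcount=3 -> skip
r=26=11010 popcount=3 -> skip
r=27=11011 popcount=4 -> skip
r=28=11100 popcount=3 -> skip
r=29=11101 popcount=4 -> skip
r=30=11110 popcount=4 -> skip
r=31=11111 popcount=5 -> skip
r=32=100000 popcount=1 -> KEEP
r=33=100001 popcount=2 -> skip
r=34=100010 popcount=2 -> skip
r=35=100011 popcount=3 -> skip
r=36=100100 popcount=2 -> skip
Kept rows: 8 16 32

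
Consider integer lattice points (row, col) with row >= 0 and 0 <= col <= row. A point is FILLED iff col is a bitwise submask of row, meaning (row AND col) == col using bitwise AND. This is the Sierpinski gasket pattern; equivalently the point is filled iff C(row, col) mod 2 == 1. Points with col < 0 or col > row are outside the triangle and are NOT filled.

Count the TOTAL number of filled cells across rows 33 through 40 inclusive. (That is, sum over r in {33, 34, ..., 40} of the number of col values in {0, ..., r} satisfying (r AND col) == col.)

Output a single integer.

r33=100001 pc2: +4 =4
r34=100010 pc2: +4 =8
r35=100011 pc3: +8 =16
r36=100100 pc2: +4 =20
r37=100101 pc3: +8 =28
r38=100110 pc3: +8 =36
r39=100111 pc4: +16 =52
r40=101000 pc2: +4 =56

Answer: 56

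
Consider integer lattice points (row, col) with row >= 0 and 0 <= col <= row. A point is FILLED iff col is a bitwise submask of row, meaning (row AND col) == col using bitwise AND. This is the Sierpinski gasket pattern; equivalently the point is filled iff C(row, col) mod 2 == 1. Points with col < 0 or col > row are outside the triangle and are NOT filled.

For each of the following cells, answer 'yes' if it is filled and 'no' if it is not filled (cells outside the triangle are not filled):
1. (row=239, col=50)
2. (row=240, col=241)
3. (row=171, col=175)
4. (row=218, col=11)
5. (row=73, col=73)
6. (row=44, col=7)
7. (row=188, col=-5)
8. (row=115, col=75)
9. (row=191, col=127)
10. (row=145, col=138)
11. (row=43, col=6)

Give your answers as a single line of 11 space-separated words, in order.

(239,50): row=0b11101111, col=0b110010, row AND col = 0b100010 = 34; 34 != 50 -> empty
(240,241): col outside [0, 240] -> not filled
(171,175): col outside [0, 171] -> not filled
(218,11): row=0b11011010, col=0b1011, row AND col = 0b1010 = 10; 10 != 11 -> empty
(73,73): row=0b1001001, col=0b1001001, row AND col = 0b1001001 = 73; 73 == 73 -> filled
(44,7): row=0b101100, col=0b111, row AND col = 0b100 = 4; 4 != 7 -> empty
(188,-5): col outside [0, 188] -> not filled
(115,75): row=0b1110011, col=0b1001011, row AND col = 0b1000011 = 67; 67 != 75 -> empty
(191,127): row=0b10111111, col=0b1111111, row AND col = 0b111111 = 63; 63 != 127 -> empty
(145,138): row=0b10010001, col=0b10001010, row AND col = 0b10000000 = 128; 128 != 138 -> empty
(43,6): row=0b101011, col=0b110, row AND col = 0b10 = 2; 2 != 6 -> empty

Answer: no no no no yes no no no no no no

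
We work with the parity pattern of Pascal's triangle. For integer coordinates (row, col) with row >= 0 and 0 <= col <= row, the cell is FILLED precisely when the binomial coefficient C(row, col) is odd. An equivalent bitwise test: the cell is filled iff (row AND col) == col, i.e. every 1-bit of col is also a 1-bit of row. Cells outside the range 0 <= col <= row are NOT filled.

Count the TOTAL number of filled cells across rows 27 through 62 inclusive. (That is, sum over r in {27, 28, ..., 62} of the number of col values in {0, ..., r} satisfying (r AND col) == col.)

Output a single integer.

r27=11011 pc4: +16 =16
r28=11100 pc3: +8 =24
r29=11101 pc4: +16 =40
r30=11110 pc4: +16 =56
r31=11111 pc5: +32 =88
r32=100000 pc1: +2 =90
r33=100001 pc2: +4 =94
r34=100010 pc2: +4 =98
r35=100011 pc3: +8 =106
r36=100100 pc2: +4 =110
r37=100101 pc3: +8 =118
r38=100110 pc3: +8 =126
r39=100111 pc4: +16 =142
r40=101000 pc2: +4 =146
r41=101001 pc3: +8 =154
r42=101010 pc3: +8 =162
r43=101011 pc4: +16 =178
r44=101100 pc3: +8 =186
r45=101101 pc4: +16 =202
r46=101110 pc4: +16 =218
r47=101111 pc5: +32 =250
r48=110000 pc2: +4 =254
r49=110001 pc3: +8 =262
r50=110010 pc3: +8 =270
r51=110011 pc4: +16 =286
r52=110100 pc3: +8 =294
r53=110101 pc4: +16 =310
r54=110110 pc4: +16 =326
r55=110111 pc5: +32 =358
r56=111000 pc3: +8 =366
r57=111001 pc4: +16 =382
r58=111010 pc4: +16 =398
r59=111011 pc5: +32 =430
r60=111100 pc4: +16 =446
r61=111101 pc5: +32 =478
r62=111110 pc5: +32 =510

Answer: 510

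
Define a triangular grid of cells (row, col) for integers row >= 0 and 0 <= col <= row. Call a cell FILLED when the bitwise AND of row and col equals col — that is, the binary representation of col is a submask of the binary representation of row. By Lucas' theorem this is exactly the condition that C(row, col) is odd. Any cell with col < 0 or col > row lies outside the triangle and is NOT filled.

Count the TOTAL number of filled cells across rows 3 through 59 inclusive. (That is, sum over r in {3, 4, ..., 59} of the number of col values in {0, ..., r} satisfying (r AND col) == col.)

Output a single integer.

Answer: 580

Derivation:
r3=11 pc2: +4 =4
r4=100 pc1: +2 =6
r5=101 pc2: +4 =10
r6=110 pc2: +4 =14
r7=111 pc3: +8 =22
r8=1000 pc1: +2 =24
r9=1001 pc2: +4 =28
r10=1010 pc2: +4 =32
r11=1011 pc3: +8 =40
r12=1100 pc2: +4 =44
r13=1101 pc3: +8 =52
r14=1110 pc3: +8 =60
r15=1111 pc4: +16 =76
r16=10000 pc1: +2 =78
r17=10001 pc2: +4 =82
r18=10010 pc2: +4 =86
r19=10011 pc3: +8 =94
r20=10100 pc2: +4 =98
r21=10101 pc3: +8 =106
r22=10110 pc3: +8 =114
r23=10111 pc4: +16 =130
r24=11000 pc2: +4 =134
r25=11001 pc3: +8 =142
r26=11010 pc3: +8 =150
r27=11011 pc4: +16 =166
r28=11100 pc3: +8 =174
r29=11101 pc4: +16 =190
r30=11110 pc4: +16 =206
r31=11111 pc5: +32 =238
r32=100000 pc1: +2 =240
r33=100001 pc2: +4 =244
r34=100010 pc2: +4 =248
r35=100011 pc3: +8 =256
r36=100100 pc2: +4 =260
r37=100101 pc3: +8 =268
r38=100110 pc3: +8 =276
r39=100111 pc4: +16 =292
r40=101000 pc2: +4 =296
r41=101001 pc3: +8 =304
r42=101010 pc3: +8 =312
r43=101011 pc4: +16 =328
r44=101100 pc3: +8 =336
r45=101101 pc4: +16 =352
r46=101110 pc4: +16 =368
r47=101111 pc5: +32 =400
r48=110000 pc2: +4 =404
r49=110001 pc3: +8 =412
r50=110010 pc3: +8 =420
r51=110011 pc4: +16 =436
r52=110100 pc3: +8 =444
r53=110101 pc4: +16 =460
r54=110110 pc4: +16 =476
r55=110111 pc5: +32 =508
r56=111000 pc3: +8 =516
r57=111001 pc4: +16 =532
r58=111010 pc4: +16 =548
r59=111011 pc5: +32 =580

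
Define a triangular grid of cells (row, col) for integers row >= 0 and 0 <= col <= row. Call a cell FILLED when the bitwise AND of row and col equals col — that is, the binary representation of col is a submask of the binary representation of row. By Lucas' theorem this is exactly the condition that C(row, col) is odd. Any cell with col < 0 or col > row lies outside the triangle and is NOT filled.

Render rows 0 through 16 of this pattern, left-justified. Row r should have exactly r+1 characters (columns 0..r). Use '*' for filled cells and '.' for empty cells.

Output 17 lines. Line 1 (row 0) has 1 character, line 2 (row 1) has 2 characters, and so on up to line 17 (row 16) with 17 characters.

r0=0: *
r1=1: **
r2=10: *.*
r3=11: ****
r4=100: *...*
r5=101: **..**
r6=110: *.*.*.*
r7=111: ********
r8=1000: *.......*
r9=1001: **......**
r10=1010: *.*.....*.*
r11=1011: ****....****
r12=1100: *...*...*...*
r13=1101: **..**..**..**
r14=1110: *.*.*.*.*.*.*.*
r15=1111: ****************
r16=10000: *...............*

Answer: *
**
*.*
****
*...*
**..**
*.*.*.*
********
*.......*
**......**
*.*.....*.*
****....****
*...*...*...*
**..**..**..**
*.*.*.*.*.*.*.*
****************
*...............*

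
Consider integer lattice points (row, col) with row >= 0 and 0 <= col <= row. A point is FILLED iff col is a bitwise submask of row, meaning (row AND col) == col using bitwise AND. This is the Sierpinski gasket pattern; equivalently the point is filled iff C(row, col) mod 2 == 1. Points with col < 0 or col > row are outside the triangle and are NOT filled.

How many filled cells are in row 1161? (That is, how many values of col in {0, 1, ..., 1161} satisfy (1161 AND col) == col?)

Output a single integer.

Answer: 16

Derivation:
1161 in binary = 10010001001
popcount(1161) = number of 1-bits in 10010001001 = 4
A col c satisfies (1161 AND c) == c iff every set bit of c is also set in 1161; each of the 4 set bits of 1161 can independently be on or off in c.
count = 2^4 = 16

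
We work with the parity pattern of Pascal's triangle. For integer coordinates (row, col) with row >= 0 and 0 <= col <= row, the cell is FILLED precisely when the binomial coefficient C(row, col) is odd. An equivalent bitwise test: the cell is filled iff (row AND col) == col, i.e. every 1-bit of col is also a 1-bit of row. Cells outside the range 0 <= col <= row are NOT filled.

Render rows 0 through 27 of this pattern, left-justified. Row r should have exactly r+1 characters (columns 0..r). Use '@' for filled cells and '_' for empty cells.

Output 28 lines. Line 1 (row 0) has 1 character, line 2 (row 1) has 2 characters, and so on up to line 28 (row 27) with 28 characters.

r0=0: @
r1=1: @@
r2=10: @_@
r3=11: @@@@
r4=100: @___@
r5=101: @@__@@
r6=110: @_@_@_@
r7=111: @@@@@@@@
r8=1000: @_______@
r9=1001: @@______@@
r10=1010: @_@_____@_@
r11=1011: @@@@____@@@@
r12=1100: @___@___@___@
r13=1101: @@__@@__@@__@@
r14=1110: @_@_@_@_@_@_@_@
r15=1111: @@@@@@@@@@@@@@@@
r16=10000: @_______________@
r17=10001: @@______________@@
r18=10010: @_@_____________@_@
r19=10011: @@@@____________@@@@
r20=10100: @___@___________@___@
r21=10101: @@__@@__________@@__@@
r22=10110: @_@_@_@_________@_@_@_@
r23=10111: @@@@@@@@________@@@@@@@@
r24=11000: @_______@_______@_______@
r25=11001: @@______@@______@@______@@
r26=11010: @_@_____@_@_____@_@_____@_@
r27=11011: @@@@____@@@@____@@@@____@@@@

Answer: @
@@
@_@
@@@@
@___@
@@__@@
@_@_@_@
@@@@@@@@
@_______@
@@______@@
@_@_____@_@
@@@@____@@@@
@___@___@___@
@@__@@__@@__@@
@_@_@_@_@_@_@_@
@@@@@@@@@@@@@@@@
@_______________@
@@______________@@
@_@_____________@_@
@@@@____________@@@@
@___@___________@___@
@@__@@__________@@__@@
@_@_@_@_________@_@_@_@
@@@@@@@@________@@@@@@@@
@_______@_______@_______@
@@______@@______@@______@@
@_@_____@_@_____@_@_____@_@
@@@@____@@@@____@@@@____@@@@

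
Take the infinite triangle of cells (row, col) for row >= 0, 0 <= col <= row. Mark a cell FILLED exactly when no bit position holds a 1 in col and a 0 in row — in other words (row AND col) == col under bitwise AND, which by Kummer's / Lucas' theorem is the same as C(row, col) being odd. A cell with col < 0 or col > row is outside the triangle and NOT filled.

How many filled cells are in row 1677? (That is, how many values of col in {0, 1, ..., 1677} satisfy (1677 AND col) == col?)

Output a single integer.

1677 in binary = 11010001101
popcount(1677) = number of 1-bits in 11010001101 = 6
A col c satisfies (1677 AND c) == c iff every set bit of c is also set in 1677; each of the 6 set bits of 1677 can independently be on or off in c.
count = 2^6 = 64

Answer: 64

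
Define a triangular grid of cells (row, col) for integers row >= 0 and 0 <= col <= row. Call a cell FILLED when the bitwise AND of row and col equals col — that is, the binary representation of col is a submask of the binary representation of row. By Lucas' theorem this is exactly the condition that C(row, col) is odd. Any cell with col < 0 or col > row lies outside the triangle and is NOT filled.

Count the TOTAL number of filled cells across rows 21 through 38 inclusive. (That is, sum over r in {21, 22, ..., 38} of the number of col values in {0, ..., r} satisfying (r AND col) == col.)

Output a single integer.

r21=10101 pc3: +8 =8
r22=10110 pc3: +8 =16
r23=10111 pc4: +16 =32
r24=11000 pc2: +4 =36
r25=11001 pc3: +8 =44
r26=11010 pc3: +8 =52
r27=11011 pc4: +16 =68
r28=11100 pc3: +8 =76
r29=11101 pc4: +16 =92
r30=11110 pc4: +16 =108
r31=11111 pc5: +32 =140
r32=100000 pc1: +2 =142
r33=100001 pc2: +4 =146
r34=100010 pc2: +4 =150
r35=100011 pc3: +8 =158
r36=100100 pc2: +4 =162
r37=100101 pc3: +8 =170
r38=100110 pc3: +8 =178

Answer: 178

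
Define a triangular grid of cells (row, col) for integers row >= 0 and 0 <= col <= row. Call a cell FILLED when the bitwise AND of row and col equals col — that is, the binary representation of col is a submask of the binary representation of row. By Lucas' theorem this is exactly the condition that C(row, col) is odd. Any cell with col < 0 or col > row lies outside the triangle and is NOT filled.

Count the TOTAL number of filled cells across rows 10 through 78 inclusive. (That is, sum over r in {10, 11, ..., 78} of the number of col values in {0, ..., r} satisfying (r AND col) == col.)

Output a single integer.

r10=1010 pc2: +4 =4
r11=1011 pc3: +8 =12
r12=1100 pc2: +4 =16
r13=1101 pc3: +8 =24
r14=1110 pc3: +8 =32
r15=1111 pc4: +16 =48
r16=10000 pc1: +2 =50
r17=10001 pc2: +4 =54
r18=10010 pc2: +4 =58
r19=10011 pc3: +8 =66
r20=10100 pc2: +4 =70
r21=10101 pc3: +8 =78
r22=10110 pc3: +8 =86
r23=10111 pc4: +16 =102
r24=11000 pc2: +4 =106
r25=11001 pc3: +8 =114
r26=11010 pc3: +8 =122
r27=11011 pc4: +16 =138
r28=11100 pc3: +8 =146
r29=11101 pc4: +16 =162
r30=11110 pc4: +16 =178
r31=11111 pc5: +32 =210
r32=100000 pc1: +2 =212
r33=100001 pc2: +4 =216
r34=100010 pc2: +4 =220
r35=100011 pc3: +8 =228
r36=100100 pc2: +4 =232
r37=100101 pc3: +8 =240
r38=100110 pc3: +8 =248
r39=100111 pc4: +16 =264
r40=101000 pc2: +4 =268
r41=101001 pc3: +8 =276
r42=101010 pc3: +8 =284
r43=101011 pc4: +16 =300
r44=101100 pc3: +8 =308
r45=101101 pc4: +16 =324
r46=101110 pc4: +16 =340
r47=101111 pc5: +32 =372
r48=110000 pc2: +4 =376
r49=110001 pc3: +8 =384
r50=110010 pc3: +8 =392
r51=110011 pc4: +16 =408
r52=110100 pc3: +8 =416
r53=110101 pc4: +16 =432
r54=110110 pc4: +16 =448
r55=110111 pc5: +32 =480
r56=111000 pc3: +8 =488
r57=111001 pc4: +16 =504
r58=111010 pc4: +16 =520
r59=111011 pc5: +32 =552
r60=111100 pc4: +16 =568
r61=111101 pc5: +32 =600
r62=111110 pc5: +32 =632
r63=111111 pc6: +64 =696
r64=1000000 pc1: +2 =698
r65=1000001 pc2: +4 =702
r66=1000010 pc2: +4 =706
r67=1000011 pc3: +8 =714
r68=1000100 pc2: +4 =718
r69=1000101 pc3: +8 =726
r70=1000110 pc3: +8 =734
r71=1000111 pc4: +16 =750
r72=1001000 pc2: +4 =754
r73=1001001 pc3: +8 =762
r74=1001010 pc3: +8 =770
r75=1001011 pc4: +16 =786
r76=1001100 pc3: +8 =794
r77=1001101 pc4: +16 =810
r78=1001110 pc4: +16 =826

Answer: 826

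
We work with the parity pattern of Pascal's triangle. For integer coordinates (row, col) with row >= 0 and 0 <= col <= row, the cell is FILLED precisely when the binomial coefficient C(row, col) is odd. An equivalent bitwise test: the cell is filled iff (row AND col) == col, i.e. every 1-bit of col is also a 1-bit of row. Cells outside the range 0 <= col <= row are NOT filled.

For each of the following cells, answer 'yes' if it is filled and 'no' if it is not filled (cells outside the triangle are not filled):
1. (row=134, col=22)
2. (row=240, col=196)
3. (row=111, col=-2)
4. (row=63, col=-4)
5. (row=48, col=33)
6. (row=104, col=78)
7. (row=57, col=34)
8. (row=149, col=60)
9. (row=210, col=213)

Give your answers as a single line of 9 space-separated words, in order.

Answer: no no no no no no no no no

Derivation:
(134,22): row=0b10000110, col=0b10110, row AND col = 0b110 = 6; 6 != 22 -> empty
(240,196): row=0b11110000, col=0b11000100, row AND col = 0b11000000 = 192; 192 != 196 -> empty
(111,-2): col outside [0, 111] -> not filled
(63,-4): col outside [0, 63] -> not filled
(48,33): row=0b110000, col=0b100001, row AND col = 0b100000 = 32; 32 != 33 -> empty
(104,78): row=0b1101000, col=0b1001110, row AND col = 0b1001000 = 72; 72 != 78 -> empty
(57,34): row=0b111001, col=0b100010, row AND col = 0b100000 = 32; 32 != 34 -> empty
(149,60): row=0b10010101, col=0b111100, row AND col = 0b10100 = 20; 20 != 60 -> empty
(210,213): col outside [0, 210] -> not filled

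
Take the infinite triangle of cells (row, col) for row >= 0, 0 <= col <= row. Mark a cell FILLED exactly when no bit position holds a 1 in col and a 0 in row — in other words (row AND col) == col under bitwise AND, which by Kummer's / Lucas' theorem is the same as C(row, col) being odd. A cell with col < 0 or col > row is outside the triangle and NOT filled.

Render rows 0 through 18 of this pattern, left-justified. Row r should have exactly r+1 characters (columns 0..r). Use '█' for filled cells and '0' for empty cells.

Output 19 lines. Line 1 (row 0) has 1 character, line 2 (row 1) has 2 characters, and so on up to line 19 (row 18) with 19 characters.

Answer: █
██
█0█
████
█000█
██00██
█0█0█0█
████████
█0000000█
██000000██
█0█00000█0█
████0000████
█000█000█000█
██00██00██00██
█0█0█0█0█0█0█0█
████████████████
█000000000000000█
██00000000000000██
█0█0000000000000█0█

Derivation:
r0=0: █
r1=1: ██
r2=10: █0█
r3=11: ████
r4=100: █000█
r5=101: ██00██
r6=110: █0█0█0█
r7=111: ████████
r8=1000: █0000000█
r9=1001: ██000000██
r10=1010: █0█00000█0█
r11=1011: ████0000████
r12=1100: █000█000█000█
r13=1101: ██00██00██00██
r14=1110: █0█0█0█0█0█0█0█
r15=1111: ████████████████
r16=10000: █000000000000000█
r17=10001: ██00000000000000██
r18=10010: █0█0000000000000█0█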